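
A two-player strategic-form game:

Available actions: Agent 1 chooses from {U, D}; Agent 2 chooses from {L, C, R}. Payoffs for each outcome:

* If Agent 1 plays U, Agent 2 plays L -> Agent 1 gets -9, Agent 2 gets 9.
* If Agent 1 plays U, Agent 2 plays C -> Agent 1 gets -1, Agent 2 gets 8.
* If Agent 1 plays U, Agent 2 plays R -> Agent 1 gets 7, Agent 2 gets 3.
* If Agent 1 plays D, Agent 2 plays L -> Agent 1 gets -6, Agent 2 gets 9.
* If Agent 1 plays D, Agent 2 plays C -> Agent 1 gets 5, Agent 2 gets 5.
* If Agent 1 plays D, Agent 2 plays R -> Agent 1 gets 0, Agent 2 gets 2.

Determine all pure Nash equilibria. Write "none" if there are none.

(U, L): Agent 1 can switch to D (-9 → -6). Not NE.
(U, C): Agent 1 can switch to D (-1 → 5). Not NE.
(U, R): Agent 2 can switch to L (3 → 9). Not NE.
(D, L): Agent 1 gets -6, best alternative -9; Agent 2 gets 9, best alternative 5. No profitable deviation — NE.
(D, C): Agent 2 can switch to L (5 → 9). Not NE.
(D, R): Agent 1 can switch to U (0 → 7). Not NE.

The unique pure-strategy Nash equilibrium is (D, L).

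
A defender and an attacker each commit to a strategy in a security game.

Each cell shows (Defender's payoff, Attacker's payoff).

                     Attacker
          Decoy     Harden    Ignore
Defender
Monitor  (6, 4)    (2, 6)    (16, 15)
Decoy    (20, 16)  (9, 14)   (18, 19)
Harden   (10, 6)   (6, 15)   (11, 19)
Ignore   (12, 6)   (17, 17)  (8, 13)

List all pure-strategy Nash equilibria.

(Monitor, Decoy): Defender can switch to Decoy (6 → 20). Not NE.
(Monitor, Harden): Defender can switch to Decoy (2 → 9). Not NE.
(Monitor, Ignore): Defender can switch to Decoy (16 → 18). Not NE.
(Decoy, Decoy): Attacker can switch to Ignore (16 → 19). Not NE.
(Decoy, Harden): Defender can switch to Ignore (9 → 17). Not NE.
(Decoy, Ignore): Defender gets 18, best alternative 16; Attacker gets 19, best alternative 16. No profitable deviation — NE.
(Harden, Decoy): Defender can switch to Decoy (10 → 20). Not NE.
(Harden, Harden): Defender can switch to Decoy (6 → 9). Not NE.
(Harden, Ignore): Defender can switch to Monitor (11 → 16). Not NE.
(Ignore, Decoy): Defender can switch to Decoy (12 → 20). Not NE.
(Ignore, Harden): Defender gets 17, best alternative 9; Attacker gets 17, best alternative 13. No profitable deviation — NE.
(Ignore, Ignore): Defender can switch to Monitor (8 → 16). Not NE.

Pure-strategy Nash equilibria: (Decoy, Ignore); (Ignore, Harden)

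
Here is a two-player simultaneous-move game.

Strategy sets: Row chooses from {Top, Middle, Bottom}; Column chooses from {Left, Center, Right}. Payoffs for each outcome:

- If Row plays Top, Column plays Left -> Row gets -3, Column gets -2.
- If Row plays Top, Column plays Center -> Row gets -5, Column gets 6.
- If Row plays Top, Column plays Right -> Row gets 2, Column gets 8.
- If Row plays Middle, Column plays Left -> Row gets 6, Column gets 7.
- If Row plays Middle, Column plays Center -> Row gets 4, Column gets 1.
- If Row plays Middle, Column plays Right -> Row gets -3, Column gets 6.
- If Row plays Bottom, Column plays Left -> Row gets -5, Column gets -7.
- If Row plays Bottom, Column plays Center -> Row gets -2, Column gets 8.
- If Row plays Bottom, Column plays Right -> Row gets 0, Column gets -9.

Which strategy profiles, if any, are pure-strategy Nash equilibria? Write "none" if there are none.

Row against Left: payoffs -3, 6, -5 → best response Middle.
Row against Center: payoffs -5, 4, -2 → best response Middle.
Row against Right: payoffs 2, -3, 0 → best response Top.
Column against Top: payoffs -2, 6, 8 → best response Right.
Column against Middle: payoffs 7, 1, 6 → best response Left.
Column against Bottom: payoffs -7, 8, -9 → best response Center.
Mutual best responses: (Top, Right); (Middle, Left).

The pure Nash equilibria are (Top, Right); (Middle, Left).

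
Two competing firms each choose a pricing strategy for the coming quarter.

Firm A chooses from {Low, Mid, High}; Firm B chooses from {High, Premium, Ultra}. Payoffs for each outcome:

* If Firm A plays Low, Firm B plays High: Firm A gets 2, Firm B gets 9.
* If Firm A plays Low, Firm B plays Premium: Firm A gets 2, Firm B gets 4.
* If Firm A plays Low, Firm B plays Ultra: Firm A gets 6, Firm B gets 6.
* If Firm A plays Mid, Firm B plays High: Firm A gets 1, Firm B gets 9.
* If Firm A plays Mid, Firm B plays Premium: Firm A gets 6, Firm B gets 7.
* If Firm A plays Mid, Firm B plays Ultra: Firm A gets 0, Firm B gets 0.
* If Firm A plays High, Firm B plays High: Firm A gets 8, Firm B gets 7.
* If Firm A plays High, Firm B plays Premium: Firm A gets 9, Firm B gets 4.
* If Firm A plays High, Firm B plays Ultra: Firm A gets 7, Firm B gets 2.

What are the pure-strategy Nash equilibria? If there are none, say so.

(High, High)

Firm A against High: payoffs 2, 1, 8 → best response High.
Firm A against Premium: payoffs 2, 6, 9 → best response High.
Firm A against Ultra: payoffs 6, 0, 7 → best response High.
Firm B against Low: payoffs 9, 4, 6 → best response High.
Firm B against Mid: payoffs 9, 7, 0 → best response High.
Firm B against High: payoffs 7, 4, 2 → best response High.
Mutual best responses: (High, High).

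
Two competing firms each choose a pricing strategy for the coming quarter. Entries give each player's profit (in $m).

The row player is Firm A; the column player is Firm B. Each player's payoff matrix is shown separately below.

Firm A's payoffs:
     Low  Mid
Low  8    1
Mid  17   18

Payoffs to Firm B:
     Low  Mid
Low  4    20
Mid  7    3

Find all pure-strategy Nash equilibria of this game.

Mark each player's best response to every combination of opponents' strategies; a profile where every player is best-responding is a pure Nash equilibrium.
Firm A against Low: payoffs 8, 17 → best response Mid.
Firm A against Mid: payoffs 1, 18 → best response Mid.
Firm B against Low: payoffs 4, 20 → best response Mid.
Firm B against Mid: payoffs 7, 3 → best response Low.
Mutual best responses: (Mid, Low).

The unique pure-strategy Nash equilibrium is (Mid, Low).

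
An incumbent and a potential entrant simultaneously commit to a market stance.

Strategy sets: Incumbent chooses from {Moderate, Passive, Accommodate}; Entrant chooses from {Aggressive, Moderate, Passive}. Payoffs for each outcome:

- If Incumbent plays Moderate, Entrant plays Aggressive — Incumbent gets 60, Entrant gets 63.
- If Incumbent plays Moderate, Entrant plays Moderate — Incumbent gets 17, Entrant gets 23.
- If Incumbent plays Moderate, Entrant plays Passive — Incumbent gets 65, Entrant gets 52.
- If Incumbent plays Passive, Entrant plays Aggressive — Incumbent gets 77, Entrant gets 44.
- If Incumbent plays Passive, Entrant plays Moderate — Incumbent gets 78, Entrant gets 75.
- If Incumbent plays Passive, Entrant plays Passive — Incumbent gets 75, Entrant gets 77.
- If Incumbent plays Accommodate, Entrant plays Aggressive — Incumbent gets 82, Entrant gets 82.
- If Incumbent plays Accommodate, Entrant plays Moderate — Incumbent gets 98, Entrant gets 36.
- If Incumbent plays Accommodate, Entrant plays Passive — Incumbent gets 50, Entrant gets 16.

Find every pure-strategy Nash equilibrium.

For each player, find the best response to each opponent profile; mutual best responses are the pure NE.
Incumbent against Aggressive: payoffs 60, 77, 82 → best response Accommodate.
Incumbent against Moderate: payoffs 17, 78, 98 → best response Accommodate.
Incumbent against Passive: payoffs 65, 75, 50 → best response Passive.
Entrant against Moderate: payoffs 63, 23, 52 → best response Aggressive.
Entrant against Passive: payoffs 44, 75, 77 → best response Passive.
Entrant against Accommodate: payoffs 82, 36, 16 → best response Aggressive.
Mutual best responses: (Passive, Passive); (Accommodate, Aggressive).

Pure-strategy Nash equilibria: (Passive, Passive); (Accommodate, Aggressive)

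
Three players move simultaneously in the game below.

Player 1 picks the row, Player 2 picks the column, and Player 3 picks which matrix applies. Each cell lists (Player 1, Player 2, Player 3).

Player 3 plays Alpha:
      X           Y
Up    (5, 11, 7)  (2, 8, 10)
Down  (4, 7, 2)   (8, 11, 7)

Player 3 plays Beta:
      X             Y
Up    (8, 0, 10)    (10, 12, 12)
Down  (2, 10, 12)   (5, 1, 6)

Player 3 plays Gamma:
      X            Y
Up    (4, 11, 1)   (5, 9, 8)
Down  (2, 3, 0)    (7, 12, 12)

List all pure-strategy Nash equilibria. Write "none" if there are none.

Check each profile: it is a Nash equilibrium iff no player can strictly gain by switching unilaterally.
(Up, X, Alpha): Player 3 can switch to Beta (7 → 10). Not NE.
(Up, X, Beta): Player 2 can switch to Y (0 → 12). Not NE.
(Up, X, Gamma): Player 3 can switch to Alpha (1 → 7). Not NE.
(Up, Y, Alpha): Player 1 can switch to Down (2 → 8). Not NE.
(Up, Y, Beta): Player 1 gets 10, best alternative 5; Player 2 gets 12, best alternative 0; Player 3 gets 12, best alternative 10. No profitable deviation — NE.
(Up, Y, Gamma): Player 1 can switch to Down (5 → 7). Not NE.
(Down, X, Alpha): Player 1 can switch to Up (4 → 5). Not NE.
(Down, X, Beta): Player 1 can switch to Up (2 → 8). Not NE.
(Down, X, Gamma): Player 1 can switch to Up (2 → 4). Not NE.
(Down, Y, Alpha): Player 3 can switch to Gamma (7 → 12). Not NE.
(Down, Y, Beta): Player 1 can switch to Up (5 → 10). Not NE.
(Down, Y, Gamma): Player 1 gets 7, best alternative 5; Player 2 gets 12, best alternative 3; Player 3 gets 12, best alternative 7. No profitable deviation — NE.

The pure Nash equilibria are (Up, Y, Beta) and (Down, Y, Gamma).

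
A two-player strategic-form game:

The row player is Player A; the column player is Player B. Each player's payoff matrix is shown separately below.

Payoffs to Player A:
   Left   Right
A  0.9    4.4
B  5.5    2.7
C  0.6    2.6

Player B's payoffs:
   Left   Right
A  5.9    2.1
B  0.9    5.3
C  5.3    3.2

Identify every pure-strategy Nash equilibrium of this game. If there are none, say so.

For each strategy profile, look for a profitable unilateral deviation.
(A, Left): Player A can switch to B (0.9 → 5.5). Not NE.
(A, Right): Player B can switch to Left (2.1 → 5.9). Not NE.
(B, Left): Player B can switch to Right (0.9 → 5.3). Not NE.
(B, Right): Player A can switch to A (2.7 → 4.4). Not NE.
(C, Left): Player A can switch to A (0.6 → 0.9). Not NE.
(C, Right): Player A can switch to A (2.6 → 4.4). Not NE.

No pure-strategy Nash equilibrium.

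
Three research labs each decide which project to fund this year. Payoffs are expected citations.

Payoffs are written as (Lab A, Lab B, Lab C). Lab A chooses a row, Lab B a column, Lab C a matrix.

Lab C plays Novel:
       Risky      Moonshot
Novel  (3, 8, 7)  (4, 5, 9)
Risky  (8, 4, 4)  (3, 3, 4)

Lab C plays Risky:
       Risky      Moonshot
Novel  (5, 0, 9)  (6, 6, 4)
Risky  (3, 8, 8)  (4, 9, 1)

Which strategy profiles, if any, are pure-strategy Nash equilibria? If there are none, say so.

There is no pure-strategy Nash equilibrium.

(Novel, Risky, Novel): Lab A can switch to Risky (3 → 8). Not NE.
(Novel, Risky, Risky): Lab B can switch to Moonshot (0 → 6). Not NE.
(Novel, Moonshot, Novel): Lab B can switch to Risky (5 → 8). Not NE.
(Novel, Moonshot, Risky): Lab C can switch to Novel (4 → 9). Not NE.
(Risky, Risky, Novel): Lab C can switch to Risky (4 → 8). Not NE.
(Risky, Risky, Risky): Lab A can switch to Novel (3 → 5). Not NE.
(The remaining 2 profiles each have a profitable deviation by the same check.)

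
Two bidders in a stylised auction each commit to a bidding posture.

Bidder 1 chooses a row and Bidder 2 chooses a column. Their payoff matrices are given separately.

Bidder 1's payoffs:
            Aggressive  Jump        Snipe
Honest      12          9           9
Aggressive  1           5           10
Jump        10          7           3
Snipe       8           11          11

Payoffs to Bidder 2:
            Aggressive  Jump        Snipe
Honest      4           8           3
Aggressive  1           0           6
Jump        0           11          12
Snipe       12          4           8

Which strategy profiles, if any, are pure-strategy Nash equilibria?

This game has no pure Nash equilibrium.

Mark each player's best response to every combination of opponents' strategies; a profile where every player is best-responding is a pure Nash equilibrium.
Bidder 1 against Aggressive: payoffs 12, 1, 10, 8 → best response Honest.
Bidder 1 against Jump: payoffs 9, 5, 7, 11 → best response Snipe.
Bidder 1 against Snipe: payoffs 9, 10, 3, 11 → best response Snipe.
Bidder 2 against Honest: payoffs 4, 8, 3 → best response Jump.
Bidder 2 against Aggressive: payoffs 1, 0, 6 → best response Snipe.
Bidder 2 against Jump: payoffs 0, 11, 12 → best response Snipe.
Bidder 2 against Snipe: payoffs 12, 4, 8 → best response Aggressive.
No profile is a mutual best response for all players.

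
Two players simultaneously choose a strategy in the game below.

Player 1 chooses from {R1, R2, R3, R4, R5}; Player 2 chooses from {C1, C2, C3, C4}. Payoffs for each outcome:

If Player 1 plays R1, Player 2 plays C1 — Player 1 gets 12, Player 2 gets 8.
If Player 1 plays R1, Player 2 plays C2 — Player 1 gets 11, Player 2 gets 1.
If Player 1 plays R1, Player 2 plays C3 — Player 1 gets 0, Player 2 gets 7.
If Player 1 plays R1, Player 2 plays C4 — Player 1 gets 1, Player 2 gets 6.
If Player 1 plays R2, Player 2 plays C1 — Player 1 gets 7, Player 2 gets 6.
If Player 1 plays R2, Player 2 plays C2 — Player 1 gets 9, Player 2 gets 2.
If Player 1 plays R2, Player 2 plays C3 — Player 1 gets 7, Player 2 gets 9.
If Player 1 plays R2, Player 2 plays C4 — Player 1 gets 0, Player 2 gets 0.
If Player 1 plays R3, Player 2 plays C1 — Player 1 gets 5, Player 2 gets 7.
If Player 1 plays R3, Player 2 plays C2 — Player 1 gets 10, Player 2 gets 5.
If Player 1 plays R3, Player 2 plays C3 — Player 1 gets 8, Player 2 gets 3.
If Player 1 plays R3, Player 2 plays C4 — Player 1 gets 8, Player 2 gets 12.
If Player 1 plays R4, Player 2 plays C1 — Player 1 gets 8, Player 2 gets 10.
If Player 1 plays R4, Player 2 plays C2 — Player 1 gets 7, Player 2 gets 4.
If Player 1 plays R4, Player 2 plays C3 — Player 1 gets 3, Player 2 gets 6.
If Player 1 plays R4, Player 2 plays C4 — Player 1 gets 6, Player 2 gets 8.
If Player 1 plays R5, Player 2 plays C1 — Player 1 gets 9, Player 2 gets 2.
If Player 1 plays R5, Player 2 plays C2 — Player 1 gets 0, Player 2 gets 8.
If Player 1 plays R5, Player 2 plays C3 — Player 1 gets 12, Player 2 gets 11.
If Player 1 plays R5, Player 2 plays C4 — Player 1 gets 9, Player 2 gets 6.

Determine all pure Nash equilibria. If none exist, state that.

Player 1 against C1: payoffs 12, 7, 5, 8, 9 → best response R1.
Player 1 against C2: payoffs 11, 9, 10, 7, 0 → best response R1.
Player 1 against C3: payoffs 0, 7, 8, 3, 12 → best response R5.
Player 1 against C4: payoffs 1, 0, 8, 6, 9 → best response R5.
Player 2 against R1: payoffs 8, 1, 7, 6 → best response C1.
Player 2 against R2: payoffs 6, 2, 9, 0 → best response C3.
Player 2 against R3: payoffs 7, 5, 3, 12 → best response C4.
Player 2 against R4: payoffs 10, 4, 6, 8 → best response C1.
Player 2 against R5: payoffs 2, 8, 11, 6 → best response C3.
Mutual best responses: (R1, C1); (R5, C3).

The pure Nash equilibria are (R1, C1); (R5, C3).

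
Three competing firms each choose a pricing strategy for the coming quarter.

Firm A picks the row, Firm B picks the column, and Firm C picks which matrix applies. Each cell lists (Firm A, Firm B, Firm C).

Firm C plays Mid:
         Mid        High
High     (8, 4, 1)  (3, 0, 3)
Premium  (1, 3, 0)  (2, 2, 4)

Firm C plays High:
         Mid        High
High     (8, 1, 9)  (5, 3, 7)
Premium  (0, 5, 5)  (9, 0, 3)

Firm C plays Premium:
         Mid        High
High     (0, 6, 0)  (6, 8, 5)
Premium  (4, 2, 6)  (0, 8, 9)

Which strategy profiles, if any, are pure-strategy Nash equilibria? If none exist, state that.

For each strategy profile, look for a profitable unilateral deviation.
(High, Mid, Mid): Firm C can switch to High (1 → 9). Not NE.
(High, Mid, High): Firm B can switch to High (1 → 3). Not NE.
(High, Mid, Premium): Firm A can switch to Premium (0 → 4). Not NE.
(High, High, Mid): Firm B can switch to Mid (0 → 4). Not NE.
(High, High, High): Firm A can switch to Premium (5 → 9). Not NE.
(High, High, Premium): Firm C can switch to High (5 → 7). Not NE.
(The remaining 6 profiles each have a profitable deviation by the same check.)

none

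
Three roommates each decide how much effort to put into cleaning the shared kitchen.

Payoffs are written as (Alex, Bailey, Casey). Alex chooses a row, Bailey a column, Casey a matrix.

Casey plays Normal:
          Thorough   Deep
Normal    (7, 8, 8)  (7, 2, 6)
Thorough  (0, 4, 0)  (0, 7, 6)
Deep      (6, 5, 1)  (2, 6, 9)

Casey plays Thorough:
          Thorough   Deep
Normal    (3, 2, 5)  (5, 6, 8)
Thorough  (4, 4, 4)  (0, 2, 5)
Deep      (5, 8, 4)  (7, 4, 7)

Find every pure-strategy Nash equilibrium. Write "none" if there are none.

Pure-strategy Nash equilibria: (Normal, Thorough, Normal) and (Deep, Thorough, Thorough)

Mark each player's best response to every combination of opponents' strategies; a profile where every player is best-responding is a pure Nash equilibrium.
Alex against (Thorough, Normal): payoffs 7, 0, 6 → best response Normal.
Alex against (Thorough, Thorough): payoffs 3, 4, 5 → best response Deep.
Alex against (Deep, Normal): payoffs 7, 0, 2 → best response Normal.
Alex against (Deep, Thorough): payoffs 5, 0, 7 → best response Deep.
Bailey against (Normal, Normal): payoffs 8, 2 → best response Thorough.
Bailey against (Normal, Thorough): payoffs 2, 6 → best response Deep.
Bailey against (Thorough, Normal): payoffs 4, 7 → best response Deep.
Bailey against (Thorough, Thorough): payoffs 4, 2 → best response Thorough.
Bailey against (Deep, Normal): payoffs 5, 6 → best response Deep.
Bailey against (Deep, Thorough): payoffs 8, 4 → best response Thorough.
Casey against (Normal, Thorough): payoffs 8, 5 → best response Normal.
Casey against (Normal, Deep): payoffs 6, 8 → best response Thorough.
Casey against (Thorough, Thorough): payoffs 0, 4 → best response Thorough.
Casey against (Thorough, Deep): payoffs 6, 5 → best response Normal.
Casey against (Deep, Thorough): payoffs 1, 4 → best response Thorough.
Casey against (Deep, Deep): payoffs 9, 7 → best response Normal.
Mutual best responses: (Normal, Thorough, Normal); (Deep, Thorough, Thorough).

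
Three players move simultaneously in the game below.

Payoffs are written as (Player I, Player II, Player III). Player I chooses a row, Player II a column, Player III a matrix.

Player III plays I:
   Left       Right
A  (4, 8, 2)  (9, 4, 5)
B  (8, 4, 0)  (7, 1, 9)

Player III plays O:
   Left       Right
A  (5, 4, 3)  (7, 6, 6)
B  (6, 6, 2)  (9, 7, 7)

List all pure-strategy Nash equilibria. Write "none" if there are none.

Check each profile: it is a Nash equilibrium iff no player can strictly gain by switching unilaterally.
(A, Left, I): Player I can switch to B (4 → 8). Not NE.
(A, Left, O): Player I can switch to B (5 → 6). Not NE.
(A, Right, I): Player II can switch to Left (4 → 8). Not NE.
(A, Right, O): Player I can switch to B (7 → 9). Not NE.
(B, Left, I): Player III can switch to O (0 → 2). Not NE.
(B, Left, O): Player II can switch to Right (6 → 7). Not NE.
(B, Right, I): Player I can switch to A (7 → 9). Not NE.
(B, Right, O): Player III can switch to I (7 → 9). Not NE.

none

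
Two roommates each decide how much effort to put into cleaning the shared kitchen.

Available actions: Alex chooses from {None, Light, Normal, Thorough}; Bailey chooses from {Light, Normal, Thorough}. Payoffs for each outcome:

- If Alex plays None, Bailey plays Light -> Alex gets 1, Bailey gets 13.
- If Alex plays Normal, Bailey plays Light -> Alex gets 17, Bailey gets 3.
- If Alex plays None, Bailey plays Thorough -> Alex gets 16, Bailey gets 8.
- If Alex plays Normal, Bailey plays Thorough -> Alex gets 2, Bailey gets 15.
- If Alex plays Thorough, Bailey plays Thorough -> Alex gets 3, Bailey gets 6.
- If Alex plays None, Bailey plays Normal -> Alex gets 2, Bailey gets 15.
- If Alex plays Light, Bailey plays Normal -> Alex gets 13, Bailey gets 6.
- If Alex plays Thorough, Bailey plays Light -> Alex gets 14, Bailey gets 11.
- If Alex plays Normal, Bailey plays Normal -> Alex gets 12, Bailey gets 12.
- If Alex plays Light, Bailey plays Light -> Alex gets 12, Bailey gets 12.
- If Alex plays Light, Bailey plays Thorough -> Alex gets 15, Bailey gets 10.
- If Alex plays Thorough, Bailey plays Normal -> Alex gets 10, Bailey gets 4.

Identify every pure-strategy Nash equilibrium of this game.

Alex against Light: payoffs 1, 12, 17, 14 → best response Normal.
Alex against Normal: payoffs 2, 13, 12, 10 → best response Light.
Alex against Thorough: payoffs 16, 15, 2, 3 → best response None.
Bailey against None: payoffs 13, 15, 8 → best response Normal.
Bailey against Light: payoffs 12, 6, 10 → best response Light.
Bailey against Normal: payoffs 3, 12, 15 → best response Thorough.
Bailey against Thorough: payoffs 11, 4, 6 → best response Light.
No profile is a mutual best response for all players.

This game has no pure Nash equilibrium.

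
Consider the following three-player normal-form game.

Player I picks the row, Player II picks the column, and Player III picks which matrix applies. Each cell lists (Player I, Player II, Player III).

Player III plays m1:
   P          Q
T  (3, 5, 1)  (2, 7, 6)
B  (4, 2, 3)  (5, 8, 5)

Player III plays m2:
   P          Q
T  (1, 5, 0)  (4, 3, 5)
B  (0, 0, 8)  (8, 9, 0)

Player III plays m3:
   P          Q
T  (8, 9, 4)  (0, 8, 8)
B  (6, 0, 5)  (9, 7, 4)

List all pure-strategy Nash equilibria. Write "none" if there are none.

For each player, find the best response to each opponent profile; mutual best responses are the pure NE.
Player I against (P, m1): payoffs 3, 4 → best response B.
Player I against (P, m2): payoffs 1, 0 → best response T.
Player I against (P, m3): payoffs 8, 6 → best response T.
Player I against (Q, m1): payoffs 2, 5 → best response B.
Player I against (Q, m2): payoffs 4, 8 → best response B.
Player I against (Q, m3): payoffs 0, 9 → best response B.
Player II against (T, m1): payoffs 5, 7 → best response Q.
Player II against (T, m2): payoffs 5, 3 → best response P.
Player II against (T, m3): payoffs 9, 8 → best response P.
Player II against (B, m1): payoffs 2, 8 → best response Q.
Player II against (B, m2): payoffs 0, 9 → best response Q.
Player II against (B, m3): payoffs 0, 7 → best response Q.
Player III against (T, P): payoffs 1, 0, 4 → best response m3.
Player III against (T, Q): payoffs 6, 5, 8 → best response m3.
Player III against (B, P): payoffs 3, 8, 5 → best response m2.
Player III against (B, Q): payoffs 5, 0, 4 → best response m1.
Mutual best responses: (T, P, m3); (B, Q, m1).

Pure-strategy Nash equilibria: (T, P, m3); (B, Q, m1)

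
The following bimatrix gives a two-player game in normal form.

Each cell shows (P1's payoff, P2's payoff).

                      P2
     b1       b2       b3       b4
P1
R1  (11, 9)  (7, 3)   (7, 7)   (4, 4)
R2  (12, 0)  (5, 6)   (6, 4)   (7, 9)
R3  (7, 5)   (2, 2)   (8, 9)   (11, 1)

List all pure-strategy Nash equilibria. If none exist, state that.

Pure NE: (R3, b3)

P1 against b1: payoffs 11, 12, 7 → best response R2.
P1 against b2: payoffs 7, 5, 2 → best response R1.
P1 against b3: payoffs 7, 6, 8 → best response R3.
P1 against b4: payoffs 4, 7, 11 → best response R3.
P2 against R1: payoffs 9, 3, 7, 4 → best response b1.
P2 against R2: payoffs 0, 6, 4, 9 → best response b4.
P2 against R3: payoffs 5, 2, 9, 1 → best response b3.
Mutual best responses: (R3, b3).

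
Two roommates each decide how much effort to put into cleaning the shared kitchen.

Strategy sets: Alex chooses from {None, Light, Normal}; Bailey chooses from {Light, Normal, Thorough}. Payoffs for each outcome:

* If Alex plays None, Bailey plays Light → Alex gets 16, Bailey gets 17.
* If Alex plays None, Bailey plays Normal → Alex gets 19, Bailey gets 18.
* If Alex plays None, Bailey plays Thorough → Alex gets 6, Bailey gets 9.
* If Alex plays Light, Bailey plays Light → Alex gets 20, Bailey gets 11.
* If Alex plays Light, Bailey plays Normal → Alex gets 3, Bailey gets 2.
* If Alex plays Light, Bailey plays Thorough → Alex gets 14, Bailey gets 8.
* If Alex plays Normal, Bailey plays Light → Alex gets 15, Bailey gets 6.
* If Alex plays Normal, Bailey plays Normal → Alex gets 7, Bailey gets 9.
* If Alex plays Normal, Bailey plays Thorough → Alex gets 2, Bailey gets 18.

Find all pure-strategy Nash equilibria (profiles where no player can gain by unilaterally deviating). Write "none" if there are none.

Alex against Light: payoffs 16, 20, 15 → best response Light.
Alex against Normal: payoffs 19, 3, 7 → best response None.
Alex against Thorough: payoffs 6, 14, 2 → best response Light.
Bailey against None: payoffs 17, 18, 9 → best response Normal.
Bailey against Light: payoffs 11, 2, 8 → best response Light.
Bailey against Normal: payoffs 6, 9, 18 → best response Thorough.
Mutual best responses: (None, Normal); (Light, Light).

(None, Normal), (Light, Light)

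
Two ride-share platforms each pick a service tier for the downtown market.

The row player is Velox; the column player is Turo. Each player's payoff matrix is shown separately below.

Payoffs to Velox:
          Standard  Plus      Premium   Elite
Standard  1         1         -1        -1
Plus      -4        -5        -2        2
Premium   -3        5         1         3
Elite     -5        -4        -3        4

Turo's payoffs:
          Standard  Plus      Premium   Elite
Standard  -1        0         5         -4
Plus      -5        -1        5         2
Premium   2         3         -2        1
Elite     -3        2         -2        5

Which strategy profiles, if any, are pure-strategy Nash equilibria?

The pure Nash equilibria are (Premium, Plus), (Elite, Elite).

Velox against Standard: payoffs 1, -4, -3, -5 → best response Standard.
Velox against Plus: payoffs 1, -5, 5, -4 → best response Premium.
Velox against Premium: payoffs -1, -2, 1, -3 → best response Premium.
Velox against Elite: payoffs -1, 2, 3, 4 → best response Elite.
Turo against Standard: payoffs -1, 0, 5, -4 → best response Premium.
Turo against Plus: payoffs -5, -1, 5, 2 → best response Premium.
Turo against Premium: payoffs 2, 3, -2, 1 → best response Plus.
Turo against Elite: payoffs -3, 2, -2, 5 → best response Elite.
Mutual best responses: (Premium, Plus); (Elite, Elite).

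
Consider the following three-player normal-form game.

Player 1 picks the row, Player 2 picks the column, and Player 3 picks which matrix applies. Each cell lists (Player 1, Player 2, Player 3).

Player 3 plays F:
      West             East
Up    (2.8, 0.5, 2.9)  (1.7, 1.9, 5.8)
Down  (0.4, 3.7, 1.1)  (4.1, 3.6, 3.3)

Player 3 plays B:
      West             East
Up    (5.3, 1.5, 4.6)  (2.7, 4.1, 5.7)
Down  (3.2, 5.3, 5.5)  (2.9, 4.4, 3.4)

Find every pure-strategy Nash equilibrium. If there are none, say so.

(Up, West, F): Player 2 can switch to East (0.5 → 1.9). Not NE.
(Up, West, B): Player 2 can switch to East (1.5 → 4.1). Not NE.
(Up, East, F): Player 1 can switch to Down (1.7 → 4.1). Not NE.
(Up, East, B): Player 1 can switch to Down (2.7 → 2.9). Not NE.
(Down, West, F): Player 1 can switch to Up (0.4 → 2.8). Not NE.
(Down, West, B): Player 1 can switch to Up (3.2 → 5.3). Not NE.
(Down, East, F): Player 2 can switch to West (3.6 → 3.7). Not NE.
(Down, East, B): Player 2 can switch to West (4.4 → 5.3). Not NE.

No pure-strategy Nash equilibrium.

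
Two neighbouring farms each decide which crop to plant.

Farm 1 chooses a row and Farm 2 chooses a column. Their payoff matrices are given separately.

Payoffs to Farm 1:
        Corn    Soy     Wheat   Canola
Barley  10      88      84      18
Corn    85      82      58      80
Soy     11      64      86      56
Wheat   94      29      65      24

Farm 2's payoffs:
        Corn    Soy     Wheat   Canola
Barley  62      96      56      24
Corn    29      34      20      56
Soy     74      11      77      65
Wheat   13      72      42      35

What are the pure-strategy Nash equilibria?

(Barley, Soy) and (Corn, Canola) and (Soy, Wheat)

For each strategy profile, look for a profitable unilateral deviation.
(Barley, Corn): Farm 1 can switch to Corn (10 → 85). Not NE.
(Barley, Soy): Farm 1 gets 88, best alternative 82; Farm 2 gets 96, best alternative 62. No profitable deviation — NE.
(Barley, Wheat): Farm 1 can switch to Soy (84 → 86). Not NE.
(Barley, Canola): Farm 1 can switch to Corn (18 → 80). Not NE.
(Corn, Corn): Farm 1 can switch to Wheat (85 → 94). Not NE.
(Corn, Soy): Farm 1 can switch to Barley (82 → 88). Not NE.
(Corn, Wheat): Farm 1 can switch to Barley (58 → 84). Not NE.
(Corn, Canola): Farm 1 gets 80, best alternative 56; Farm 2 gets 56, best alternative 34. No profitable deviation — NE.
(Soy, Corn): Farm 1 can switch to Corn (11 → 85). Not NE.
(Soy, Soy): Farm 1 can switch to Barley (64 → 88). Not NE.
(Soy, Wheat): Farm 1 gets 86, best alternative 84; Farm 2 gets 77, best alternative 74. No profitable deviation — NE.
(Soy, Canola): Farm 1 can switch to Corn (56 → 80). Not NE.
(Wheat, Corn): Farm 2 can switch to Soy (13 → 72). Not NE.
(Wheat, Soy): Farm 1 can switch to Barley (29 → 88). Not NE.
(Wheat, Wheat): Farm 1 can switch to Barley (65 → 84). Not NE.
(The remaining 1 profile has a profitable deviation by the same check.)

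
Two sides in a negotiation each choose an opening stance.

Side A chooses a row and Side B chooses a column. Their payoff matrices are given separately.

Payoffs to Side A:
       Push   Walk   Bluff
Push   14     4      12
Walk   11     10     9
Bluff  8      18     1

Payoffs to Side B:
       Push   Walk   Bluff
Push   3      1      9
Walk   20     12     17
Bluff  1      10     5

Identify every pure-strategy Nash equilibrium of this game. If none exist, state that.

(Push, Bluff), (Bluff, Walk)

(Push, Push): Side B can switch to Bluff (3 → 9). Not NE.
(Push, Walk): Side A can switch to Walk (4 → 10). Not NE.
(Push, Bluff): Side A gets 12, best alternative 9; Side B gets 9, best alternative 3. No profitable deviation — NE.
(Walk, Push): Side A can switch to Push (11 → 14). Not NE.
(Walk, Walk): Side A can switch to Bluff (10 → 18). Not NE.
(Walk, Bluff): Side A can switch to Push (9 → 12). Not NE.
(Bluff, Push): Side A can switch to Push (8 → 14). Not NE.
(Bluff, Walk): Side A gets 18, best alternative 10; Side B gets 10, best alternative 5. No profitable deviation — NE.
(Bluff, Bluff): Side A can switch to Push (1 → 12). Not NE.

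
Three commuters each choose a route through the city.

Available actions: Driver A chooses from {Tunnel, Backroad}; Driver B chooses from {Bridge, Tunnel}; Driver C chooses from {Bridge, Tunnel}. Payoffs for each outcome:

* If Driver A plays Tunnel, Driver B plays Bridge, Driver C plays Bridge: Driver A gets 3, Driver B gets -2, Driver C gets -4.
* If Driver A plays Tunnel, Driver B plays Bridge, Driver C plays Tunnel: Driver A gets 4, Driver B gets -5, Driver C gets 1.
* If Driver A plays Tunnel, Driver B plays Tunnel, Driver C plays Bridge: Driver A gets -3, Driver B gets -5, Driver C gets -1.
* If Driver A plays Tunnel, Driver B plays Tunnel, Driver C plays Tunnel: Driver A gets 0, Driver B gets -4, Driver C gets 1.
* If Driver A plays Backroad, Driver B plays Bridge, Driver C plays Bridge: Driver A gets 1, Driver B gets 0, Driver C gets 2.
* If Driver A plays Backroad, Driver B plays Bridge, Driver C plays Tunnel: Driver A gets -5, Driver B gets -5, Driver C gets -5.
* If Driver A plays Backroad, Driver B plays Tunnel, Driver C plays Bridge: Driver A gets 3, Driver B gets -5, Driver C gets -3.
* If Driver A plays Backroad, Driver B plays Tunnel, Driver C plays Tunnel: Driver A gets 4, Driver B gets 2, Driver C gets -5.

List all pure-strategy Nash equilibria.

This game has no pure Nash equilibrium.

For each strategy profile, look for a profitable unilateral deviation.
(Tunnel, Bridge, Bridge): Driver C can switch to Tunnel (-4 → 1). Not NE.
(Tunnel, Bridge, Tunnel): Driver B can switch to Tunnel (-5 → -4). Not NE.
(Tunnel, Tunnel, Bridge): Driver A can switch to Backroad (-3 → 3). Not NE.
(Tunnel, Tunnel, Tunnel): Driver A can switch to Backroad (0 → 4). Not NE.
(Backroad, Bridge, Bridge): Driver A can switch to Tunnel (1 → 3). Not NE.
(Backroad, Bridge, Tunnel): Driver A can switch to Tunnel (-5 → 4). Not NE.
(Backroad, Tunnel, Bridge): Driver B can switch to Bridge (-5 → 0). Not NE.
(Backroad, Tunnel, Tunnel): Driver C can switch to Bridge (-5 → -3). Not NE.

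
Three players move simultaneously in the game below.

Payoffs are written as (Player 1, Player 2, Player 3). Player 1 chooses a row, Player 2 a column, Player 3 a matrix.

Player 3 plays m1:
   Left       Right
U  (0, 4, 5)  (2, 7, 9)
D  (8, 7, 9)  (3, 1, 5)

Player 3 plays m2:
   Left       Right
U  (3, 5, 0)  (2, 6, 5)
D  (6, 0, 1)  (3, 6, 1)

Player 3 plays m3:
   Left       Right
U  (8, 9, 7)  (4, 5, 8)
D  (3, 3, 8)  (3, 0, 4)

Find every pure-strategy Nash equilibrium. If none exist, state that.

Player 1 against (Left, m1): payoffs 0, 8 → best response D.
Player 1 against (Left, m2): payoffs 3, 6 → best response D.
Player 1 against (Left, m3): payoffs 8, 3 → best response U.
Player 1 against (Right, m1): payoffs 2, 3 → best response D.
Player 1 against (Right, m2): payoffs 2, 3 → best response D.
Player 1 against (Right, m3): payoffs 4, 3 → best response U.
Player 2 against (U, m1): payoffs 4, 7 → best response Right.
Player 2 against (U, m2): payoffs 5, 6 → best response Right.
Player 2 against (U, m3): payoffs 9, 5 → best response Left.
Player 2 against (D, m1): payoffs 7, 1 → best response Left.
Player 2 against (D, m2): payoffs 0, 6 → best response Right.
Player 2 against (D, m3): payoffs 3, 0 → best response Left.
Player 3 against (U, Left): payoffs 5, 0, 7 → best response m3.
Player 3 against (U, Right): payoffs 9, 5, 8 → best response m1.
Player 3 against (D, Left): payoffs 9, 1, 8 → best response m1.
Player 3 against (D, Right): payoffs 5, 1, 4 → best response m1.
Mutual best responses: (U, Left, m3); (D, Left, m1).

Pure-strategy Nash equilibria: (U, Left, m3) and (D, Left, m1)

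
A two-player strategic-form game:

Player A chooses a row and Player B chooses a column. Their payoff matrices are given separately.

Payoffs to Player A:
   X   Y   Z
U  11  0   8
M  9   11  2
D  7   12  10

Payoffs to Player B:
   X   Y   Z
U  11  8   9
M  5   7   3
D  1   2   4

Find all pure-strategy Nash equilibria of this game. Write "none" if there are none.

The pure Nash equilibria are (U, X); (D, Z).

Check each profile: it is a Nash equilibrium iff no player can strictly gain by switching unilaterally.
(U, X): Player A gets 11, best alternative 9; Player B gets 11, best alternative 9. No profitable deviation — NE.
(U, Y): Player A can switch to M (0 → 11). Not NE.
(U, Z): Player A can switch to D (8 → 10). Not NE.
(M, X): Player A can switch to U (9 → 11). Not NE.
(M, Y): Player A can switch to D (11 → 12). Not NE.
(M, Z): Player A can switch to U (2 → 8). Not NE.
(D, X): Player A can switch to U (7 → 11). Not NE.
(D, Y): Player B can switch to Z (2 → 4). Not NE.
(D, Z): Player A gets 10, best alternative 8; Player B gets 4, best alternative 2. No profitable deviation — NE.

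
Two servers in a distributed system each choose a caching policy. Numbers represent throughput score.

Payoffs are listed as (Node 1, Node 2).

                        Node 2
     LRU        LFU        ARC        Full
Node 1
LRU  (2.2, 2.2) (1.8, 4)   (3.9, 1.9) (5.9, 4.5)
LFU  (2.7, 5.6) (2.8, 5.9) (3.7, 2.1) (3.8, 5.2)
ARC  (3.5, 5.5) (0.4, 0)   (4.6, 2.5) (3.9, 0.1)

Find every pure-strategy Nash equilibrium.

Node 1 against LRU: payoffs 2.2, 2.7, 3.5 → best response ARC.
Node 1 against LFU: payoffs 1.8, 2.8, 0.4 → best response LFU.
Node 1 against ARC: payoffs 3.9, 3.7, 4.6 → best response ARC.
Node 1 against Full: payoffs 5.9, 3.8, 3.9 → best response LRU.
Node 2 against LRU: payoffs 2.2, 4, 1.9, 4.5 → best response Full.
Node 2 against LFU: payoffs 5.6, 5.9, 2.1, 5.2 → best response LFU.
Node 2 against ARC: payoffs 5.5, 0, 2.5, 0.1 → best response LRU.
Mutual best responses: (LRU, Full); (LFU, LFU); (ARC, LRU).

Pure-strategy Nash equilibria: (LRU, Full); (LFU, LFU); (ARC, LRU)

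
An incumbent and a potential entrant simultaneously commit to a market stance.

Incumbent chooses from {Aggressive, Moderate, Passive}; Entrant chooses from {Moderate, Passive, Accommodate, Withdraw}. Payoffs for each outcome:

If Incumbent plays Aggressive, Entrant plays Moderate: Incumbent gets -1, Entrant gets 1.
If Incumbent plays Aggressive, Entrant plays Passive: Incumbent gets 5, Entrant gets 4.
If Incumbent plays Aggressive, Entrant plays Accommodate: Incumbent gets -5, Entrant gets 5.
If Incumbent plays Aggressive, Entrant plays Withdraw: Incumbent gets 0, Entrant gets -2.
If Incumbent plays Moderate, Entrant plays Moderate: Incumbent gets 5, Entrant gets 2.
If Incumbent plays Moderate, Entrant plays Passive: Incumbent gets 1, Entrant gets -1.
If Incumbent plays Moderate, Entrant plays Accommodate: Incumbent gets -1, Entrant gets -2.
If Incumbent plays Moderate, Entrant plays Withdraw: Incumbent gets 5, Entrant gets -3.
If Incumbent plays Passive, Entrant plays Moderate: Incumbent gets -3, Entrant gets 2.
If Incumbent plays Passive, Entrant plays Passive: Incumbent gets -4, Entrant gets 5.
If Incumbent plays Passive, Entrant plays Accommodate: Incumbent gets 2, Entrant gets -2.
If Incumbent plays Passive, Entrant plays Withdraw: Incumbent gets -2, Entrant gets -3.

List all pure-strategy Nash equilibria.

(Aggressive, Moderate): Incumbent can switch to Moderate (-1 → 5). Not NE.
(Aggressive, Passive): Entrant can switch to Accommodate (4 → 5). Not NE.
(Aggressive, Accommodate): Incumbent can switch to Moderate (-5 → -1). Not NE.
(Aggressive, Withdraw): Incumbent can switch to Moderate (0 → 5). Not NE.
(Moderate, Moderate): Incumbent gets 5, best alternative -1; Entrant gets 2, best alternative -1. No profitable deviation — NE.
(Moderate, Passive): Incumbent can switch to Aggressive (1 → 5). Not NE.
(Moderate, Accommodate): Incumbent can switch to Passive (-1 → 2). Not NE.
(The remaining 5 profiles each have a profitable deviation by the same check.)

Pure NE: (Moderate, Moderate)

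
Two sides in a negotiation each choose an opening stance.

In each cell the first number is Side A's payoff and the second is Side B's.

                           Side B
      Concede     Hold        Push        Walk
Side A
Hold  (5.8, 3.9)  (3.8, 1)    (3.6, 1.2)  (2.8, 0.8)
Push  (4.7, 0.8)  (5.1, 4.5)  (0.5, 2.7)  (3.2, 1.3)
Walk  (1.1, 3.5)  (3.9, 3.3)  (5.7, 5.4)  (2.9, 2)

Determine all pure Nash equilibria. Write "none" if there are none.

For each player, find the best response to each opponent profile; mutual best responses are the pure NE.
Side A against Concede: payoffs 5.8, 4.7, 1.1 → best response Hold.
Side A against Hold: payoffs 3.8, 5.1, 3.9 → best response Push.
Side A against Push: payoffs 3.6, 0.5, 5.7 → best response Walk.
Side A against Walk: payoffs 2.8, 3.2, 2.9 → best response Push.
Side B against Hold: payoffs 3.9, 1, 1.2, 0.8 → best response Concede.
Side B against Push: payoffs 0.8, 4.5, 2.7, 1.3 → best response Hold.
Side B against Walk: payoffs 3.5, 3.3, 5.4, 2 → best response Push.
Mutual best responses: (Hold, Concede); (Push, Hold); (Walk, Push).

(Hold, Concede) and (Push, Hold) and (Walk, Push)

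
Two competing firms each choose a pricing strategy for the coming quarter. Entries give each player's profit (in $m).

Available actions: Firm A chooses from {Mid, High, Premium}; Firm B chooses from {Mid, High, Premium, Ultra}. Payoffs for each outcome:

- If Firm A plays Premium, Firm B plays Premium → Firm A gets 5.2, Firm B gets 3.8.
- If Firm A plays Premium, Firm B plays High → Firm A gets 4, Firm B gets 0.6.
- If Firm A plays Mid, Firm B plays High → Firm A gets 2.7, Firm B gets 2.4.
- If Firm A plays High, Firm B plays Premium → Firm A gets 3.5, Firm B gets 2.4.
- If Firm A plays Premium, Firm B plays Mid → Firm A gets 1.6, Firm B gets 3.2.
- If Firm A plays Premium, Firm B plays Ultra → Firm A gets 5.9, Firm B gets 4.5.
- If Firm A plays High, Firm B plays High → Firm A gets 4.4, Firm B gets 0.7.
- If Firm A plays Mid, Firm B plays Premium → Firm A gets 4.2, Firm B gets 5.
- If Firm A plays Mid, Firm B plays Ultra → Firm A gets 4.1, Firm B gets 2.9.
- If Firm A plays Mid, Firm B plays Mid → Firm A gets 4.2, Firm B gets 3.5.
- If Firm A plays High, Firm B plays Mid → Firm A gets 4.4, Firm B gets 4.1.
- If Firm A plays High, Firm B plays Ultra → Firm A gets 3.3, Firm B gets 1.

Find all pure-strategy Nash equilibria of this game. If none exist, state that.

(High, Mid); (Premium, Ultra)

For each player, find the best response to each opponent profile; mutual best responses are the pure NE.
Firm A against Mid: payoffs 4.2, 4.4, 1.6 → best response High.
Firm A against High: payoffs 2.7, 4.4, 4 → best response High.
Firm A against Premium: payoffs 4.2, 3.5, 5.2 → best response Premium.
Firm A against Ultra: payoffs 4.1, 3.3, 5.9 → best response Premium.
Firm B against Mid: payoffs 3.5, 2.4, 5, 2.9 → best response Premium.
Firm B against High: payoffs 4.1, 0.7, 2.4, 1 → best response Mid.
Firm B against Premium: payoffs 3.2, 0.6, 3.8, 4.5 → best response Ultra.
Mutual best responses: (High, Mid); (Premium, Ultra).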